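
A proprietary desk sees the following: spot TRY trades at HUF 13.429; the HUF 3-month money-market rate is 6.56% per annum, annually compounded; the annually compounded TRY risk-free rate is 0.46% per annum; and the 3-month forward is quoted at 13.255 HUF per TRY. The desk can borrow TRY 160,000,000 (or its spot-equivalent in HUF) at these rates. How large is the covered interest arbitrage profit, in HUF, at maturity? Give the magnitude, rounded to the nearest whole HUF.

HUF 59,807,870

T = 3/12 years.
Route A — deposit TRY, sell forward: 160,000,000 × 1.001148021556 × 13.255 = HUF 2,123,234,724.12.
Route B — convert at spot, deposit HUF: 160,000,000 × 13.429 × 1.016011334605 = HUF 2,183,042,593.99.
The quoted forward undervalues TRY, so borrow TRY, convert to HUF at spot, deposit the HUF at 6.56%, and buy TRY forward at 13.255 to cover the loan.
The gap between the two covered legs is HUF 59,807,870.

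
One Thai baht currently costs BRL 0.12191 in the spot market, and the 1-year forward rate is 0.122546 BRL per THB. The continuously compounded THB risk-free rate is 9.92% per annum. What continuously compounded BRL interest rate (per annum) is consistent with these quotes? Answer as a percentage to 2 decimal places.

T = 1 year.
F/S = 0.122546/0.12191 = 1.0052170 = (growth of BRL) / (growth of THB).
THB growth factor: e^(0.0992×1) = 1.1042871.
So the BRL growth factor = 1.1100482.
Take logs: ln 1.1100482 / 1 = 0.104403, so 10.44%.

10.44%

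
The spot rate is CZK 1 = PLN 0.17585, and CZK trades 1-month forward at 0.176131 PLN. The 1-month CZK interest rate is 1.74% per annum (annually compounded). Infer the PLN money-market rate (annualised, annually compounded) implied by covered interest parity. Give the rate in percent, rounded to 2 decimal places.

3.71%

T = 1/12 years.
By CIP, F/S equals the PLN-to-CZK growth ratio: 0.176131/0.17585 = 1.0015980.
The CZK side grows by (1 + 0.0174)^(1/12) = 1.0014386.
So the PLN growth factor = 1.0030389.
Annualise: 1.0030389^(12/1) − 1 = 0.037083 = 3.71%.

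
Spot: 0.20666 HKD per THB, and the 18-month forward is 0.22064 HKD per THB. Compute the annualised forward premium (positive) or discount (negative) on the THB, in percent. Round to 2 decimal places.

+4.51%

T = 18/12 years.
THB trades forward at +6.76473% vs spot over the period.
Per annum: 0.0676473 / (18/12) = 0.045098 = 4.51%.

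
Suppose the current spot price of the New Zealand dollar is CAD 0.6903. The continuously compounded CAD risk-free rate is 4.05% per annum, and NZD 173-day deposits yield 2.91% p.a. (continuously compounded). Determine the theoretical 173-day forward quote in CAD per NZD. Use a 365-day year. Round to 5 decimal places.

0.69404

T = 173/365 years.
CAD accumulates by e^(0.0405×173/365) = 1.0193813.
NZD accumulates by e^(0.0291×173/365) = 1.0138882.
So F = 0.6903 × 1.0193813 / 1.0138882 = 0.6940399 (CAD/NZD).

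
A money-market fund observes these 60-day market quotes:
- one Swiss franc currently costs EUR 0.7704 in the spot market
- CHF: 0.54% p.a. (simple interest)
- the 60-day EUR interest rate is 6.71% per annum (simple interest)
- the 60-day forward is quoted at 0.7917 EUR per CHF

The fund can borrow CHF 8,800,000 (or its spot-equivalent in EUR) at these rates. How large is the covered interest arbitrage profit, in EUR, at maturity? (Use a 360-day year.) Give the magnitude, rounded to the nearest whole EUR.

T = 60/360 years.
Route A — deposit CHF, sell forward: 8,800,000 × 1.000900 × 0.7917 = EUR 6,973,230.26.
Route B — convert at spot, deposit EUR: 8,800,000 × 0.7704 × 1.011183333 = EUR 6,855,337.63.
The quoted forward overvalues CHF, so borrow EUR, buy CHF at spot, deposit the CHF at 0.54%, and sell the proceeds forward at 0.7917.
Profit = 6,973,230.26 − 6,855,337.63 = EUR 117,893.

EUR 117,893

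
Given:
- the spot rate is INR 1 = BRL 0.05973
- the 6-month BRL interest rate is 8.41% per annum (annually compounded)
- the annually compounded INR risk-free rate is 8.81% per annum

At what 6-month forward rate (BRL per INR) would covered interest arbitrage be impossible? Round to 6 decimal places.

0.059620

T = 6/12 years.
BRL growth factor: (1 + 0.0841)^(6/12) = 1.0412012.
INR growth factor: (1 + 0.0881)^(6/12) = 1.0431203.
Forward (BRL per INR) = 0.05973 × 1.0412012 / 1.0431203 = 0.05962011.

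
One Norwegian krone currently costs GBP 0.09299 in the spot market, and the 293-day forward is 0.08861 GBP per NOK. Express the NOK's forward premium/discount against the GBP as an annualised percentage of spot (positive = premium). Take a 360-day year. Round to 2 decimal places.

-5.79%

T = 293/360 years.
Period premium: (0.08861 − 0.09299)/0.09299 = -0.0471018.
×(1/T) gives -5.79% p.a.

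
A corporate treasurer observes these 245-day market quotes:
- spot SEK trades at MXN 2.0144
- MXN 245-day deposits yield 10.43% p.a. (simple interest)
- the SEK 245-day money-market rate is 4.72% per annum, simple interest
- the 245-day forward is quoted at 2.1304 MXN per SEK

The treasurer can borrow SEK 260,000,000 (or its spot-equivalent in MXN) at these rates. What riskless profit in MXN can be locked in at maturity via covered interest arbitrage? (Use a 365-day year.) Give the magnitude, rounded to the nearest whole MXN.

T = 245/365 years.
Invest the SEK and cover forward: 260,000,000 × 1.03168219178 × 2.1304 = MXN 571,452,892.76.
Convert at spot and invest in MXN: 260,000,000 × 2.0144 × 1.07000958904 = MXN 560,411,102.20.
The quoted forward overvalues SEK, so borrow MXN, buy SEK at spot, deposit the SEK at 4.72%, and sell the proceeds forward at 2.1304.
Arbitrage profit = |571,452,892.76 − 560,411,102.20| = MXN 11,041,791.

MXN 11,041,791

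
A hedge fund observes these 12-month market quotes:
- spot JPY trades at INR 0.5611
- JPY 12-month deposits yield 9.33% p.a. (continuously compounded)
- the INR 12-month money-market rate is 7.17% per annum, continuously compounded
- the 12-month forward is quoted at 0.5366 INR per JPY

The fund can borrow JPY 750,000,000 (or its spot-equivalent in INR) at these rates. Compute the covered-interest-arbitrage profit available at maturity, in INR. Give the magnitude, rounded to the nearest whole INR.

INR 10,300,186

T = 1 year.
Invest the JPY and cover forward: 750,000,000 × 1.09779102318 × 0.5366 = INR 441,805,997.28.
Convert at spot and invest in INR: 750,000,000 × 0.5611 × 1.07433299582 = INR 452,106,182.97.
The quoted forward undervalues JPY, so borrow JPY, convert to INR at spot, deposit the INR at 7.17%, and buy JPY forward at 0.5366 to cover the loan.
Arbitrage profit = |441,805,997.28 − 452,106,182.97| = INR 10,300,186.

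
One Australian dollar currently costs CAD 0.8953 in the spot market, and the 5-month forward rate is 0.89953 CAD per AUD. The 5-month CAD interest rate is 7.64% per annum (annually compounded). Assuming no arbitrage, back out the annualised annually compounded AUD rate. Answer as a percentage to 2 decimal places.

T = 5/12 years.
By CIP, F/S equals the CAD-to-AUD growth ratio: 0.89953/0.8953 = 1.0047247.
CAD growth factor: (1 + 0.0764)^(5/12) = 1.0311512.
Hence g_AUD = 1.0263022.
r = 1.0263022^(12/5) − 1 = 0.064292 → 6.43%.

6.43%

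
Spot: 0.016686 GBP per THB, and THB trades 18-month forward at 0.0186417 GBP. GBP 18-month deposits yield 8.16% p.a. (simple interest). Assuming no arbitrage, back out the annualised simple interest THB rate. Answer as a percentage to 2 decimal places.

0.31%

T = 18/12 years.
F/S = 0.0186417/0.016686 = 1.1172060 = (growth of GBP) / (growth of THB).
The GBP side grows by 1 + 0.0816×18/12 = 1.122400.
That pins the THB growth at 1.0046491.
(1.0046491 − 1)/T = 0.003099, i.e. 0.31%.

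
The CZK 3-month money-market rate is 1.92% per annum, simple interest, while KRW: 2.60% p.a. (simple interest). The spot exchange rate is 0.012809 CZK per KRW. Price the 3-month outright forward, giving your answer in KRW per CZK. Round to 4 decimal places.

T = 3/12 years.
Growth of 1 CZK over T: 1 + 0.0192×3/12 = 1.004800.
Growth of 1 KRW over T: 1 + 0.0260×3/12 = 1.006500.
CIP: F = S · (grow CZK)/(grow KRW) = 0.012809 × 1.004800/1.006500 = 0.012787365 CZK per KRW.
Invert for KRW per CZK: 1 / 0.012787365 = 78.2022.

78.2022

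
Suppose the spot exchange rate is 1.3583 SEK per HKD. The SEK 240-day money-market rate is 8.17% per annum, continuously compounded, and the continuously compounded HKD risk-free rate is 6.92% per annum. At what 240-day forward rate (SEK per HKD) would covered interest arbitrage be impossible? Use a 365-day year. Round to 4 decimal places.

T = 240/365 years.
Growth of 1 SEK over T: e^(0.0817×240/365) = 1.0551897.
Growth of 1 HKD over T: e^(0.0692×240/365) = 1.0465524.
So F = 1.3583 × 1.0551897 / 1.0465524 = 1.369510 (SEK/HKD).

1.3695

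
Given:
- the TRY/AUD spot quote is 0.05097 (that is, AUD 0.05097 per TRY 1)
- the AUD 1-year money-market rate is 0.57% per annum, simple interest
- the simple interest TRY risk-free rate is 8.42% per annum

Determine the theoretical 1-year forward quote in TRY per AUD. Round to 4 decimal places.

T = 1 year.
AUD growth factor: 1 + 0.0057×1 = 1.005700.
TRY growth factor: 1 + 0.0842×1 = 1.084200.
So F = 0.05097 × 1.005700 / 1.084200 = 0.047279588 (AUD/TRY).
Invert for TRY per AUD: 1 / 0.047279588 = 21.1508.

21.1508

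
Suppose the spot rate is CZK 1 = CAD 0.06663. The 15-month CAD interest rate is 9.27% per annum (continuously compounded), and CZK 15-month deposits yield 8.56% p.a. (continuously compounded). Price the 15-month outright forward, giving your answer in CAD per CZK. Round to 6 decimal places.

T = 15/12 years.
CAD accumulates by e^(0.0927×15/12) = 1.1228555.
Growth of 1 CZK over T: e^(0.0856×15/12) = 1.1129343.
So F = 0.06663 × 1.1228555 / 1.1129343 = 0.06722397 (CAD/CZK).

0.067224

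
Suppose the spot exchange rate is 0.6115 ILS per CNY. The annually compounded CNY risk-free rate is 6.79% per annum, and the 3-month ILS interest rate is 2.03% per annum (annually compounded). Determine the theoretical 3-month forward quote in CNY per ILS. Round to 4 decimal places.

T = 3/12 years.
Growth of 1 ILS over T: (1 + 0.0203)^(3/12) = 1.0050368.
CNY accumulates by (1 + 0.0679)^(3/12) = 1.0165591.
CIP: F = S · (grow ILS)/(grow CNY) = 0.6115 × 1.0050368/1.0165591 = 0.6045689 ILS per CNY.
Quoted the other way: 1/0.6045689 = 1.6541 CNY per ILS.

1.6541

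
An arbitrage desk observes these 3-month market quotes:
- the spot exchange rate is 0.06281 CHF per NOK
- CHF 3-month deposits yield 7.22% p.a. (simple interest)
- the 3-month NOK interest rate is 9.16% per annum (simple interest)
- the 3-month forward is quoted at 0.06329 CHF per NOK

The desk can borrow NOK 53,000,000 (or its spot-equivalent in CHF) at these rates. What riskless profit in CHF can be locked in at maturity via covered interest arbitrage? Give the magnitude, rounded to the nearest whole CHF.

CHF 42,168

T = 3/12 years.
Invest the NOK and cover forward: 53,000,000 × 1.022900 × 0.06329 = CHF 3,431,185.07.
Convert at spot and invest in CHF: 53,000,000 × 0.06281 × 1.018050 = CHF 3,389,017.19.
The quoted forward overvalues NOK, so borrow CHF, buy NOK at spot, deposit the NOK at 9.16%, and sell the proceeds forward at 0.06329.
Arbitrage profit = |3,431,185.07 − 3,389,017.19| = CHF 42,168.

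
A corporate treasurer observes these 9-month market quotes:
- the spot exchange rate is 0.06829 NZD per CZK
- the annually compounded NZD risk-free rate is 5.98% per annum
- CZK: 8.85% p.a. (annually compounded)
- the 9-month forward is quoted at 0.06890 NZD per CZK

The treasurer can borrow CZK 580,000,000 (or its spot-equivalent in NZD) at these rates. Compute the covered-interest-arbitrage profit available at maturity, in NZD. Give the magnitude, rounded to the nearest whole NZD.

T = 9/12 years.
Keep in CZK, deliver into the forward: 580,000,000·1.065666528·0.06890 = NZD 42,586,165.79.
Swap to NZD now, deposit: 580,000,000·0.06829·1.0445228291 = NZD 41,371,669.12.
The quoted forward overvalues CZK, so borrow NZD, buy CZK at spot, deposit the CZK at 8.85%, and sell the proceeds forward at 0.06890.
Profit = 42,586,165.79 − 41,371,669.12 = NZD 1,214,497.

NZD 1,214,497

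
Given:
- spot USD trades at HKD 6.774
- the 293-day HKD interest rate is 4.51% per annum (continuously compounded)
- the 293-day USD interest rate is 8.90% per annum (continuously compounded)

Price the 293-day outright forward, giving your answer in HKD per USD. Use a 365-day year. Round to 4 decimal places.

T = 293/365 years.
HKD growth factor: e^(0.0451×293/365) = 1.0368669.
USD growth factor: e^(0.0890×293/365) = 1.0740578.
Forward (HKD per USD) = 6.774 × 1.0368669 / 1.0740578 = 6.539440.

6.5394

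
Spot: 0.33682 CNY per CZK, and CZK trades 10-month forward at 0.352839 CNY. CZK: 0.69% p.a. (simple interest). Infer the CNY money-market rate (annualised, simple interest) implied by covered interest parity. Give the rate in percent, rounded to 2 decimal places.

6.43%

T = 10/12 years.
By CIP, F/S equals the CNY-to-CZK growth ratio: 0.352839/0.33682 = 1.0475595.
CZK growth factor: 1 + 0.0069×10/12 = 1.005750.
That pins the CNY growth at 1.053583.
(1.053583 − 1)/T = 0.064300, i.e. 6.43%.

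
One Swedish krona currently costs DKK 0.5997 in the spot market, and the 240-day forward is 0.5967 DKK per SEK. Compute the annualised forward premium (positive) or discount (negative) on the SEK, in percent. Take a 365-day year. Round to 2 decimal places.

T = 240/365 years.
(F − S)/S = (0.5967 − 0.5997)/0.5997 = -0.0050025.
×(1/T) gives -0.76% p.a.

-0.76%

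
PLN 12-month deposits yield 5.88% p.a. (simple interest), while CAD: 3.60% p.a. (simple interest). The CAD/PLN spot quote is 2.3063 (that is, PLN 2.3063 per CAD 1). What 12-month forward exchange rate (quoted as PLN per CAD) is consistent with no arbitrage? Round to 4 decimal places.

T = 1 year.
Growth of 1 PLN over T: 1 + 0.0588×1 = 1.058800.
CAD growth factor: 1 + 0.0360×1 = 1.036000.
Forward (PLN per CAD) = 2.3063 × 1.058800 / 1.036000 = 2.357056.

2.3571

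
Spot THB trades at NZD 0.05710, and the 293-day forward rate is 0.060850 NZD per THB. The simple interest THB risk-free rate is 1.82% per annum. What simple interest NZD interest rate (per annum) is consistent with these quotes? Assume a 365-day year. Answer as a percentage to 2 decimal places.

T = 293/365 years.
CIP gives F = S · g_NZD/g_THB, so g_NZD/g_THB = 0.06085/0.0571 = 1.0656743.
The THB side grows by 1 + 0.0182×293/365 = 1.0146099.
Hence g_NZD = 1.0812437.
(1.0812437 − 1)/T = 0.101208, i.e. 10.12%.

10.12%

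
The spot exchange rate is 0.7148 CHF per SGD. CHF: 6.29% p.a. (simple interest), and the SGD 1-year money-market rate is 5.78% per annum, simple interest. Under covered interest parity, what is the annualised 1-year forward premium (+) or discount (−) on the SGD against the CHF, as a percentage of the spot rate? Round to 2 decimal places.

+0.48%

T = 1 year.
F = S · g_CHF/g_SGD = 0.7148 × 1.062900/1.057800 = 0.7182463.
(F − S)/S ÷ T = (0.7182463 − 0.7148)/0.7148/1 = 0.004821 → 0.48%.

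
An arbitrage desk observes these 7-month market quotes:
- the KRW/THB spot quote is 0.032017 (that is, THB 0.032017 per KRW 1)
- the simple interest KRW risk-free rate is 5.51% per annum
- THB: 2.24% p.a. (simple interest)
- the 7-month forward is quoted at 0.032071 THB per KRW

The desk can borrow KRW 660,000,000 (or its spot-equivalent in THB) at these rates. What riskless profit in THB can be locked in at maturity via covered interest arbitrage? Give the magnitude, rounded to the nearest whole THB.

T = 7/12 years.
Invest the KRW and cover forward: 660,000,000 × 1.0321416667 × 0.032071 = THB 21,847,198.16.
Convert at spot and invest in THB: 660,000,000 × 0.032017 × 1.0130666667 = THB 21,407,334.61.
The quoted forward overvalues KRW, so borrow THB, buy KRW at spot, deposit the KRW at 5.51%, and sell the proceeds forward at 0.032071.
The gap between the two covered legs is THB 439,864.

THB 439,864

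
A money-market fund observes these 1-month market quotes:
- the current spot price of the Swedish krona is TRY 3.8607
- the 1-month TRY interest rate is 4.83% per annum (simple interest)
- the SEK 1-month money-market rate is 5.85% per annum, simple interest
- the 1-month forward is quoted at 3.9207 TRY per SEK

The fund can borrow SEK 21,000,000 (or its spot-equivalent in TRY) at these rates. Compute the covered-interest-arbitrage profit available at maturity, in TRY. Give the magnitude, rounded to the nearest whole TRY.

T = 1/12 years.
Route A — deposit SEK, sell forward: 21,000,000 × 1.004875 × 3.9207 = TRY 82,736,081.66.
Route B — convert at spot, deposit TRY: 21,000,000 × 3.8607 × 1.004025 = TRY 81,401,025.67.
The quoted forward overvalues SEK, so borrow TRY, buy SEK at spot, deposit the SEK at 5.85%, and sell the proceeds forward at 3.9207.
Profit = 82,736,081.66 − 81,401,025.67 = TRY 1,335,056.

TRY 1,335,056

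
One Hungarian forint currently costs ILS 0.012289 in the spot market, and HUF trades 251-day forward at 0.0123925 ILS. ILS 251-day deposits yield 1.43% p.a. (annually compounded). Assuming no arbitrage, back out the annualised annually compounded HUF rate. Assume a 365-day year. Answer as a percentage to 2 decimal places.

T = 251/365 years.
F/S = 0.0123925/0.012289 = 1.0084222 = (growth of ILS) / (growth of HUF).
The ILS side grows by (1 + 0.0143)^(251/365) = 1.0098119.
Hence g_HUF = 1.0013781.
Annualise: 1.0013781^(365/251) − 1 = 0.002005 = 0.20%.

0.20%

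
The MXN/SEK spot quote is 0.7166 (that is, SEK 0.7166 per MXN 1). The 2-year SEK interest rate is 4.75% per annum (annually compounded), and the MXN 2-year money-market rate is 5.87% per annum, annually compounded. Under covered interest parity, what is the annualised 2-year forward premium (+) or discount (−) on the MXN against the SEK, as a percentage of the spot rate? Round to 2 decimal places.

-1.05%

T = 2 years.
CIP forward (SEK per MXN) = 0.7166 × 1.0972563/1.1208457 = 0.7015184.
Annualised premium = (F − S)/S × (1/T) = (0.7015184 − 0.7166)/0.7166 ÷ 2 = -1.05%.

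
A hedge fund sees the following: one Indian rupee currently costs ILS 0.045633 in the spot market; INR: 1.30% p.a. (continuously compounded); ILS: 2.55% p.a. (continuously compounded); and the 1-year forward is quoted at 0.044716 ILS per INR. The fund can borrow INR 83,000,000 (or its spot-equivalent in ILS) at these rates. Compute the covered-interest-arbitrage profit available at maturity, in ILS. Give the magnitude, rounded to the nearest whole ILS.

T = 1 year.
Route A — deposit INR, sell forward: 83,000,000 × 1.013084867 × 0.044716 = ILS 3,759,991.54.
Route B — convert at spot, deposit ILS: 83,000,000 × 0.045633 × 1.025827906 = ILS 3,885,363.20.
The quoted forward undervalues INR, so borrow INR, convert to ILS at spot, deposit the ILS at 2.55%, and buy INR forward at 0.044716 to cover the loan.
The gap between the two covered legs is ILS 125,372.

ILS 125,372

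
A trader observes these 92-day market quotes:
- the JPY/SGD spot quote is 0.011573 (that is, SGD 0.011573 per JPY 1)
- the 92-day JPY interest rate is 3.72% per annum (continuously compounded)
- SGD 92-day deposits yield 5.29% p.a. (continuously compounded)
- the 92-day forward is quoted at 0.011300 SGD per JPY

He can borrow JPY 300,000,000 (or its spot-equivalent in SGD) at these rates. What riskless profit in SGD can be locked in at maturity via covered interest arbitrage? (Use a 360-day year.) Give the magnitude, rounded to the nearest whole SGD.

SGD 96,774

T = 92/360 years.
Route A — deposit JPY, sell forward: 300,000,000 × 1.009551999 × 0.011300 = SGD 3,422,381.28.
Route B — convert at spot, deposit SGD: 300,000,000 × 0.011573 × 1.013610682 = SGD 3,519,154.93.
The quoted forward undervalues JPY, so borrow JPY, convert to SGD at spot, deposit the SGD at 5.29%, and buy JPY forward at 0.011300 to cover the loan.
Profit = 3,519,154.93 − 3,422,381.28 = SGD 96,774.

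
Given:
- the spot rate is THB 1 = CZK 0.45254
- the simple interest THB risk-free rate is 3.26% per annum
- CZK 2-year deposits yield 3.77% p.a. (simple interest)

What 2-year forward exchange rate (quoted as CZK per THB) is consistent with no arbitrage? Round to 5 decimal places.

T = 2 years.
Growth of 1 CZK over T: 1 + 0.0377×2 = 1.075400.
THB accumulates by 1 + 0.0326×2 = 1.065200.
So F = 0.45254 × 1.075400 / 1.065200 = 0.4568734 (CZK/THB).

0.45687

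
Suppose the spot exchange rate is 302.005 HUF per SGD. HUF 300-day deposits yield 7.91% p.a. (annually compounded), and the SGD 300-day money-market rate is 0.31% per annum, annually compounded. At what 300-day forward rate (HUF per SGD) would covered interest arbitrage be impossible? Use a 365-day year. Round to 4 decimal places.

320.6884

T = 300/365 years.
HUF accumulates by (1 + 0.0791)^(300/365) = 1.064569437.
Growth of 1 SGD over T: (1 + 0.0031)^(300/365) = 1.002547243.
CIP: F = S · (grow HUF)/(grow SGD) = 302.005 × 1.064569437/1.002547243 = 320.688421 HUF per SGD.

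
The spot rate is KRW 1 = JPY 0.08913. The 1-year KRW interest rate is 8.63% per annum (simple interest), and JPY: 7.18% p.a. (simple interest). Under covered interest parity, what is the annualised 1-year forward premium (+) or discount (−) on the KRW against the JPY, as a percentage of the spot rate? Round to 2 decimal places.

-1.33%

T = 1 year.
CIP forward (JPY per KRW) = 0.08913 × 1.071800/1.086300 = 0.08794029.
(F − S)/S ÷ T = (0.08794029 − 0.08913)/0.08913/1 = -0.013348 → -1.33%.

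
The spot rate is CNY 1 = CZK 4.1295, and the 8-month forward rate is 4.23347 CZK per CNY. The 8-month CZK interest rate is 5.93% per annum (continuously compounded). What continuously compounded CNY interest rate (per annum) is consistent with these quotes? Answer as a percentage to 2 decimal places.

T = 8/12 years.
By CIP, F/S equals the CZK-to-CNY growth ratio: 4.23347/4.1295 = 1.0251774.
CZK growth factor: e^(0.0593×8/12) = 1.0403252.
So the CNY growth factor = 1.0147758.
r = ln(1.0147758)/(8/12) = 0.022002 → 2.20%.

2.20%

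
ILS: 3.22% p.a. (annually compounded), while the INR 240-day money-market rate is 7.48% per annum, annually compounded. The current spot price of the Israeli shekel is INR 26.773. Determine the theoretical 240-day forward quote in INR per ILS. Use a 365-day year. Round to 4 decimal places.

T = 240/365 years.
Growth of 1 INR over T: (1 + 0.0748)^(240/365) = 1.04857381.
ILS growth factor: (1 + 0.0322)^(240/365) = 1.02105751.
Forward (INR per ILS) = 26.773 × 1.04857381 / 1.02105751 = 27.494501.

27.4945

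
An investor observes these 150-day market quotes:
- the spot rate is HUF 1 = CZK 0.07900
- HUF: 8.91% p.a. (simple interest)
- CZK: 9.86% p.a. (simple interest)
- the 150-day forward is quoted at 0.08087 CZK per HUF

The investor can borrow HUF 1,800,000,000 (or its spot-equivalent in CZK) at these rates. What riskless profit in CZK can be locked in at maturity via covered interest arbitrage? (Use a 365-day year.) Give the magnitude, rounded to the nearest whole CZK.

CZK 2,934,087

T = 150/365 years.
Route A — deposit HUF, sell forward: 1,800,000,000 × 1.03661643836 × 0.08087 = CZK 150,896,108.47.
Route B — convert at spot, deposit CZK: 1,800,000,000 × 0.07900 × 1.04052054795 = CZK 147,962,021.92.
The quoted forward overvalues HUF, so borrow CZK, buy HUF at spot, deposit the HUF at 8.91%, and sell the proceeds forward at 0.08087.
Arbitrage profit = |150,896,108.47 − 147,962,021.92| = CZK 2,934,087.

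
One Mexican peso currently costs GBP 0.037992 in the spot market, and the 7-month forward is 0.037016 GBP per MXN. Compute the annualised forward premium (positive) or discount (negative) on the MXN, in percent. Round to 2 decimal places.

T = 7/12 years.
Period premium: (0.037016 − 0.037992)/0.037992 = -0.0256896.
Annualise by dividing by T: -0.0256896 / (7/12) = -0.044039 → -4.40%.

-4.40%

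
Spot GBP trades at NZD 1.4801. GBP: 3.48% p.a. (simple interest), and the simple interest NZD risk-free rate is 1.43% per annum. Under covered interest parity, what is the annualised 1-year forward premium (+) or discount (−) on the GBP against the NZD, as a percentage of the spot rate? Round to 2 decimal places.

-1.98%

T = 1 year.
No-arbitrage forward: 1.4801 × 1.014300 / 1.034800 = 1.4507783 NZD/GBP.
Annualised premium = (F − S)/S × (1/T) = (1.4507783 − 1.4801)/1.4801 ÷ 1 = -1.98%.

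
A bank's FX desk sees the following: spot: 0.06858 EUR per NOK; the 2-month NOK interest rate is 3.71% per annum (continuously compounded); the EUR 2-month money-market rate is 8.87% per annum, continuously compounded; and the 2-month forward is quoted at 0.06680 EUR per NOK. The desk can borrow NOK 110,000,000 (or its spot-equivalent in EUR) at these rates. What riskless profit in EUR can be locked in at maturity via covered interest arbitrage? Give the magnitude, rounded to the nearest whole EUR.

T = 2/12 years.
Keep in NOK, deliver into the forward: 110,000,000·1.00620249·0.06680 = EUR 7,393,575.90.
Swap to EUR now, deposit: 110,000,000·0.06858·1.014893147 = EUR 7,656,150.92.
The quoted forward undervalues NOK, so borrow NOK, convert to EUR at spot, deposit the EUR at 8.87%, and buy NOK forward at 0.06680 to cover the loan.
Arbitrage profit = |7,393,575.90 − 7,656,150.92| = EUR 262,575.

EUR 262,575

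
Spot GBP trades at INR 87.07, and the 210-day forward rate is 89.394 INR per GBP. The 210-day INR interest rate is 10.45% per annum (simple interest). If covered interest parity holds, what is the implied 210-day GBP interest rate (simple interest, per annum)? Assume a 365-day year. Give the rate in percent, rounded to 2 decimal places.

5.66%

T = 210/365 years.
By CIP, F/S equals the INR-to-GBP growth ratio: 89.394/87.07 = 1.0266912.
The INR side grows by 1 + 0.1045×210/365 = 1.0601233.
Hence g_GBP = 1.032563.
r = (1.032563 − 1)/(210/365) = 0.056598 → 5.66%.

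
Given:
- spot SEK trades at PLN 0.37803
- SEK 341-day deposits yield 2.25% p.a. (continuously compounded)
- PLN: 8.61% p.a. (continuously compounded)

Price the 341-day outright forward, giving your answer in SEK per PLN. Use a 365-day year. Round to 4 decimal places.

T = 341/365 years.
Growth of 1 PLN over T: e^(0.0861×341/365) = 1.0837623.
SEK growth factor: e^(0.0225×341/365) = 1.021243.
CIP: F = S · (grow PLN)/(grow SEK) = 0.37803 × 1.0837623/1.021243 = 0.4011726 PLN per SEK.
Invert for SEK per PLN: 1 / 0.4011726 = 2.4927.

2.4927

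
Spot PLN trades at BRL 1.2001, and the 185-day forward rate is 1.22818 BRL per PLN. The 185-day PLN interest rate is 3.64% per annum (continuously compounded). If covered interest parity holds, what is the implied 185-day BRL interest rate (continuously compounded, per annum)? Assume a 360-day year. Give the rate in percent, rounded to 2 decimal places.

T = 185/360 years.
CIP gives F = S · g_BRL/g_PLN, so g_BRL/g_PLN = 1.22818/1.2001 = 1.0233981.
PLN growth factor: e^(0.0364×185/360) = 1.0188816.
That pins the BRL growth at 1.0427215.
Take logs: ln 1.0427215 / (185/360) = 0.081407, so 8.14%.

8.14%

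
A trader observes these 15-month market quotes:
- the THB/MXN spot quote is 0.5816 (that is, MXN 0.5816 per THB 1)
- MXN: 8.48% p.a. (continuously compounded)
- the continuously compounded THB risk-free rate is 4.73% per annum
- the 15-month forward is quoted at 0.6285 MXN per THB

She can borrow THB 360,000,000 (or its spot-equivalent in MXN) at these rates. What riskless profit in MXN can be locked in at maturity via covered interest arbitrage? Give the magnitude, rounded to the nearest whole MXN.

MXN 7,252,192

T = 15/12 years.
Keep in THB, deliver into the forward: 360,000,000·1.06090784593·0.6285 = MXN 240,041,009.22.
Swap to MXN now, deposit: 360,000,000·0.5816·1.11182187651 = MXN 232,788,817.22.
The quoted forward overvalues THB, so borrow MXN, buy THB at spot, deposit the THB at 4.73%, and sell the proceeds forward at 0.6285.
Profit = 240,041,009.22 − 232,788,817.22 = MXN 7,252,192.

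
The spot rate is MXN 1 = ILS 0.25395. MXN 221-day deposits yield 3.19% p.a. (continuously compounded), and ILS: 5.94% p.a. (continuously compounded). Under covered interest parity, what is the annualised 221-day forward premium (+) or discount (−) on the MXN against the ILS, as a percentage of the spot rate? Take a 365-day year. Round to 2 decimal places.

+2.77%

T = 221/365 years.
CIP forward (ILS per MXN) = 0.25395 × 1.0366201/1.0195025 = 0.25821386.
(F − S)/S ÷ T = (0.25821386 − 0.25395)/0.25395/(221/365) = 0.027730 → 2.77%.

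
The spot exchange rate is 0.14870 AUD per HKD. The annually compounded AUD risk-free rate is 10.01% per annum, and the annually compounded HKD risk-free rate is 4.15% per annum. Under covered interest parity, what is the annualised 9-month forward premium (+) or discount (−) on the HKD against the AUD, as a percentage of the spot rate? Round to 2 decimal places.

+5.59%

T = 9/12 years.
F = S · g_AUD/g_HKD = 0.1487 × 1.0741727/1.0309663 = 0.15493182.
(F − S)/S ÷ T = (0.15493182 − 0.1487)/0.1487/(9/12) = 0.055878 → 5.59%.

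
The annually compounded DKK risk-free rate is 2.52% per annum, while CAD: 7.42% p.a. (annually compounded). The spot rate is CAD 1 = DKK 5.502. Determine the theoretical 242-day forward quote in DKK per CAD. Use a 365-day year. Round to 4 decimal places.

T = 242/365 years.
Growth of 1 DKK over T: (1 + 0.0252)^(242/365) = 1.0166378.
CAD growth factor: (1 + 0.0742)^(242/365) = 1.0486001.
So F = 5.502 × 1.0166378 / 1.0486001 = 5.334294 (DKK/CAD).

5.3343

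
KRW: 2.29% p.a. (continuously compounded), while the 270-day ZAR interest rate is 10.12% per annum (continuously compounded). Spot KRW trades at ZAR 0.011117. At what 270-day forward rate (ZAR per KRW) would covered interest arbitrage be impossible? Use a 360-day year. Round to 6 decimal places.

0.011789

T = 270/360 years.
Growth of 1 ZAR over T: e^(0.1012×270/360) = 1.0788547.
KRW growth factor: e^(0.0229×270/360) = 1.0173233.
CIP: F = S · (grow ZAR)/(grow KRW) = 0.011117 × 1.0788547/1.0173233 = 0.01178940 ZAR per KRW.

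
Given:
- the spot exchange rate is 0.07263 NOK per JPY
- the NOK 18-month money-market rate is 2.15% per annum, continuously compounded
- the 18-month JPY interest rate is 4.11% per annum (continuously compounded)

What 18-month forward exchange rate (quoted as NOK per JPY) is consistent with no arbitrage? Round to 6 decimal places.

0.070526

T = 18/12 years.
Growth of 1 NOK over T: e^(0.0215×18/12) = 1.0327757.
Growth of 1 JPY over T: e^(0.0411×18/12) = 1.063590.
So F = 0.07263 × 1.0327757 / 1.063590 = 0.07052577 (NOK/JPY).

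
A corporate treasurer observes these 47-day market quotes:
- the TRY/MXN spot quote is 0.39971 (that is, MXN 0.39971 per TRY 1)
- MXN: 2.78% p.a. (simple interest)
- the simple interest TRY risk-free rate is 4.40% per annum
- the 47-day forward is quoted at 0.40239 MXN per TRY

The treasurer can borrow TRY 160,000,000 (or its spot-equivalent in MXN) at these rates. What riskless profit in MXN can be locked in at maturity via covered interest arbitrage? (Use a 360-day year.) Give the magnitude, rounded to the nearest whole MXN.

T = 47/360 years.
Invest the TRY and cover forward: 160,000,000 × 1.0057444444 × 0.40239 = MXN 64,752,241.12.
Convert at spot and invest in MXN: 160,000,000 × 0.39971 × 1.0036294444 = MXN 64,185,716.04.
The quoted forward overvalues TRY, so borrow MXN, buy TRY at spot, deposit the TRY at 4.40%, and sell the proceeds forward at 0.40239.
The gap between the two covered legs is MXN 566,525.

MXN 566,525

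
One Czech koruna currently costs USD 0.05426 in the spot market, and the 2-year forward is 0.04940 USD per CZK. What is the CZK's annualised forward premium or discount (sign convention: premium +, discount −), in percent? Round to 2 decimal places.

-4.48%

T = 2 years.
CZK trades forward at -8.95687% vs spot over the period.
Annualise by dividing by T: -0.0895687 / 2 = -0.044784 → -4.48%.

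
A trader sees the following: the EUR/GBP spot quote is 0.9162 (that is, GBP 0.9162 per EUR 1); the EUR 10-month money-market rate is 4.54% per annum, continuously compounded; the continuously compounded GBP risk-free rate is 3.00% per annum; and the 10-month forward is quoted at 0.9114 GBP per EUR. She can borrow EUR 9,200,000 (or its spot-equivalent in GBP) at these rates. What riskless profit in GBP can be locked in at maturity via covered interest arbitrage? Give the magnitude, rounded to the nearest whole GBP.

T = 10/12 years.
Route A — deposit EUR, sell forward: 9,200,000 × 1.038558125 × 0.9114 = GBP 8,708,185.25.
Route B — convert at spot, deposit GBP: 9,200,000 × 0.9162 × 1.025315121 = GBP 8,642,422.17.
The quoted forward overvalues EUR, so borrow GBP, buy EUR at spot, deposit the EUR at 4.54%, and sell the proceeds forward at 0.9114.
Arbitrage profit = |8,708,185.25 − 8,642,422.17| = GBP 65,763.

GBP 65,763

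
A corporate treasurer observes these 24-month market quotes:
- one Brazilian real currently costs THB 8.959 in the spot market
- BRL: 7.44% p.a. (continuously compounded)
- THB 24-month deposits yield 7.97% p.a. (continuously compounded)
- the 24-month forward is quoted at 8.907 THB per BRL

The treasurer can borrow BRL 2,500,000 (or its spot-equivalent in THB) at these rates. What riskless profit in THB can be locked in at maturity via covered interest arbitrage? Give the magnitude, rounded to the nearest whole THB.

T = 2 years.
Invest the BRL and cover forward: 2,500,000 × 1.1604408778 × 8.907 = THB 25,840,117.25.
Convert at spot and invest in THB: 2,500,000 × 8.959 × 1.1728069757 = THB 26,267,944.24.
The quoted forward undervalues BRL, so borrow BRL, convert to THB at spot, deposit the THB at 7.97%, and buy BRL forward at 8.907 to cover the loan.
Profit = 26,267,944.24 − 25,840,117.25 = THB 427,827.

THB 427,827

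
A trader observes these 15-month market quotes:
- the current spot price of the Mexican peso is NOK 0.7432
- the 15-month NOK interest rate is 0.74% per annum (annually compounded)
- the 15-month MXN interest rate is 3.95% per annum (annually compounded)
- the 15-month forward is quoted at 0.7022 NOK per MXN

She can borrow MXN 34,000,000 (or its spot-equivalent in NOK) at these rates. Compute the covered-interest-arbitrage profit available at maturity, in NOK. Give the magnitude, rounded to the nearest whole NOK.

NOK 443,370

T = 15/12 years.
Keep in MXN, deliver into the forward: 34,000,000·1.0496164224·0.7022 = NOK 25,059,382.16.
Swap to NOK now, deposit: 34,000,000·0.7432·1.0092585405 = NOK 25,502,752.21.
The quoted forward undervalues MXN, so borrow MXN, convert to NOK at spot, deposit the NOK at 0.74%, and buy MXN forward at 0.7022 to cover the loan.
Arbitrage profit = |25,059,382.16 − 25,502,752.21| = NOK 443,370.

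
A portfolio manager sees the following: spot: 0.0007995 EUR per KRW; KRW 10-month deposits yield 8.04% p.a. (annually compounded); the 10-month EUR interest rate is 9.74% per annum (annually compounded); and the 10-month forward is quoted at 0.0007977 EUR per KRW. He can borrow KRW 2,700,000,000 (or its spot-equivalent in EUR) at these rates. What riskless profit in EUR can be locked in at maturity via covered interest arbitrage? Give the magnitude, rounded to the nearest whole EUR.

EUR 35,333

T = 10/12 years.
Keep in KRW, deliver into the forward: 2,700,000,000·1.066564554·0.0007977 = EUR 2,297,156.07.
Swap to EUR now, deposit: 2,700,000,000·0.0007995·1.080531577 = EUR 2,332,489.49.
The quoted forward undervalues KRW, so borrow KRW, convert to EUR at spot, deposit the EUR at 9.74%, and buy KRW forward at 0.0007977 to cover the loan.
Arbitrage profit = |2,297,156.07 − 2,332,489.49| = EUR 35,333.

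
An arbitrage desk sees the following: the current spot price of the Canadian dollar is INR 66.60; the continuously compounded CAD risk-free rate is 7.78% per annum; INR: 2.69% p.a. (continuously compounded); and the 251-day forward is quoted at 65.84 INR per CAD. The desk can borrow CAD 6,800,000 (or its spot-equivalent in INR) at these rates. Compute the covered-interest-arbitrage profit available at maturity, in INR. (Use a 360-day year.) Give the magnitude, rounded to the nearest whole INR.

T = 251/360 years.
Invest the CAD and cover forward: 6,800,000 × 1.05574205452 × 65.84 = INR 472,668,386.71.
Convert at spot and invest in INR: 6,800,000 × 66.60 × 1.01893226274 = INR 461,454,043.15.
The quoted forward overvalues CAD, so borrow INR, buy CAD at spot, deposit the CAD at 7.78%, and sell the proceeds forward at 65.84.
The gap between the two covered legs is INR 11,214,344.

INR 11,214,344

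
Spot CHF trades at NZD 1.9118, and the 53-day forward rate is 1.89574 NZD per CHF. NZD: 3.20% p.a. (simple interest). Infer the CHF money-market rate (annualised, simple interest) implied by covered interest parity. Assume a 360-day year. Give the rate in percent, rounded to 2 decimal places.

T = 53/360 years.
CIP gives F = S · g_NZD/g_CHF, so g_NZD/g_CHF = 1.89574/1.9118 = 0.9915995.
NZD growth factor: 1 + 0.0320×53/360 = 1.0047111.
So the CHF growth factor = 1.0132227.
(1.0132227 − 1)/T = 0.089815, i.e. 8.98%.

8.98%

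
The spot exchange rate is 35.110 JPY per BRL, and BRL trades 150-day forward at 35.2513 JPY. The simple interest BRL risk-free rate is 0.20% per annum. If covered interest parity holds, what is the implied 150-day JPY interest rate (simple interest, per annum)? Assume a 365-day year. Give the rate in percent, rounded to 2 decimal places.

1.18%

T = 150/365 years.
F/S = 35.2513/35.11 = 1.0040245 = (growth of JPY) / (growth of BRL).
BRL growth factor: 1 + 0.0020×150/365 = 1.0008219.
That pins the JPY growth at 1.0048497.
(1.0048497 − 1)/T = 0.011801, i.e. 1.18%.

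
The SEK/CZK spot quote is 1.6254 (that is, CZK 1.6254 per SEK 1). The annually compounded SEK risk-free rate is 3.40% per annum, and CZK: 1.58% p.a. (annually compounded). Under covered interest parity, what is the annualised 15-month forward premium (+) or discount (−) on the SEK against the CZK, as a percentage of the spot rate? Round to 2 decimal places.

-1.76%

T = 15/12 years.
No-arbitrage forward: 1.6254 × 1.0197889 / 1.0426791 = 1.5897172 CZK/SEK.
(F − S)/S ÷ T = (1.5897172 − 1.6254)/1.6254/(15/12) = -0.017563 → -1.76%.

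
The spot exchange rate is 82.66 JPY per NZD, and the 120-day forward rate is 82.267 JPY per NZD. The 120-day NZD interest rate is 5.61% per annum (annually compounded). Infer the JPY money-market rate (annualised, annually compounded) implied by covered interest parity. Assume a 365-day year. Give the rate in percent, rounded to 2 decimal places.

4.09%

T = 120/365 years.
By CIP, F/S equals the JPY-to-NZD growth ratio: 82.267/82.66 = 0.9952456.
The NZD side grows by (1 + 0.0561)^(120/365) = 1.018107.
So the JPY growth factor = 1.0132665.
Annualise: 1.0132665^(365/120) − 1 = 0.040901 = 4.09%.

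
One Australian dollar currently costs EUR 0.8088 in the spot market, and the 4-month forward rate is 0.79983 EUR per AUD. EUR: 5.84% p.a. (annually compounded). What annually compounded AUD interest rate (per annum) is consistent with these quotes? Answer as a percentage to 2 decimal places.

9.44%

T = 4/12 years.
CIP gives F = S · g_EUR/g_AUD, so g_EUR/g_AUD = 0.79983/0.8088 = 0.9889095.
EUR growth factor: (1 + 0.0584)^(4/12) = 1.0190996.
That pins the AUD growth at 1.0305287.
r = 1.0305287^(12/4) − 1 = 0.094411 → 9.44%.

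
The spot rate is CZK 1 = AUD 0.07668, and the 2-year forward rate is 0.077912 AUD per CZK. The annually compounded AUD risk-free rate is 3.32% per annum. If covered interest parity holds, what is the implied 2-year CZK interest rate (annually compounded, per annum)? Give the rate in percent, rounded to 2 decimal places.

2.50%

T = 2 years.
F/S = 0.077912/0.07668 = 1.0160668 = (growth of AUD) / (growth of CZK).
The AUD side grows by (1 + 0.0332)^2 = 1.0675022.
Hence g_CZK = 1.0506221.
r = 1.0506221^(1/2) − 1 = 0.024999 → 2.50%.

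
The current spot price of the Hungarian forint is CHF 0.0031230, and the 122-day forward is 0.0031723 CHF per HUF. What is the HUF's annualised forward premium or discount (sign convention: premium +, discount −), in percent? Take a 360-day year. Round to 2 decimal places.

T = 122/360 years.
Period premium: (0.0031723 − 0.003123)/0.003123 = 0.0157861.
Per annum: 0.0157861 / (122/360) = 0.046582 = 4.66%.

+4.66%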